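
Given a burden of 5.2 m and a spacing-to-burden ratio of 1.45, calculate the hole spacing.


Spacing = burden * ratio
= 5.2 * 1.45
= 7.54 m

7.54 m


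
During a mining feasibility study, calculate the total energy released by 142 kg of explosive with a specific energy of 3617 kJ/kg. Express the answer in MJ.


Energy = mass * specific_energy / 1000
= 142 * 3617 / 1000
= 513614 / 1000
= 513.614 MJ

513.614 MJ


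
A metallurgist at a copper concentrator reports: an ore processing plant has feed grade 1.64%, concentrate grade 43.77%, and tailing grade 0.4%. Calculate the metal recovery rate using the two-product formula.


76.3071%

Using the two-product formula:
R = 100 * c * (f - t) / (f * (c - t))
Numerator = 100 * 43.77 * (1.64 - 0.4)
= 100 * 43.77 * 1.24
= 5427.48
Denominator = 1.64 * (43.77 - 0.4)
= 1.64 * 43.37
= 71.1268
R = 5427.48 / 71.1268
= 76.3071%


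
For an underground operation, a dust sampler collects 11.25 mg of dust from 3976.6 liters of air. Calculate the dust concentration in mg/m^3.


2.829 mg/m^3

Convert liters to m^3: 1 m^3 = 1000 L
Concentration = mass / volume * 1000
= 11.25 / 3976.6 * 1000
= 0.002829049942 * 1000
= 2.829 mg/m^3


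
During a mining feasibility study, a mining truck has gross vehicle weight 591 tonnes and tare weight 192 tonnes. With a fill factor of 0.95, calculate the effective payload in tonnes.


Maximum payload = gross - tare
= 591 - 192 = 399 tonnes
Effective payload = max payload * fill factor
= 399 * 0.95
= 379.05 tonnes

379.05 tonnes


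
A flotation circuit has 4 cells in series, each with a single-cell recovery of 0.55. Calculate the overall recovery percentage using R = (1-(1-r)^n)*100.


95.8994%

Complement of single-cell recovery:
1 - r = 1 - 0.55 = 0.45
Raise to power n:
(1 - r)^4 = 0.45^4 = 0.04100625
Overall recovery:
R = (1 - 0.04100625) * 100
= 95.8994%


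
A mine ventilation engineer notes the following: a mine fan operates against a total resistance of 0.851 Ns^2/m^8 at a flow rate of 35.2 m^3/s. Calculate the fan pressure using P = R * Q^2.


Compute Q^2:
Q^2 = 35.2^2 = 1239.04
Compute pressure:
P = R * Q^2 = 0.851 * 1239.04
= 1054.423 Pa

1054.423 Pa


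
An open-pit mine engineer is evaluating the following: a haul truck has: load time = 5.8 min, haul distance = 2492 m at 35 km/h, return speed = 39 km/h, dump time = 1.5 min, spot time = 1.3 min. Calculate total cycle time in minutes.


16.7058 min

Convert haul speed to m/min: 35 * 1000/60 = 583.3333333 m/min
Haul time = 2492 / 583.3333333 = 4.272 min
Convert return speed to m/min: 39 * 1000/60 = 650 m/min
Return time = 2492 / 650 = 3.833846154 min
Total cycle time:
= 5.8 + 4.272 + 1.5 + 3.833846154 + 1.3
= 16.7058 min


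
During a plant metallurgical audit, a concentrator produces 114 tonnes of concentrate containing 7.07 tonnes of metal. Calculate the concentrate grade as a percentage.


6.2018%

Grade = (metal in concentrate / concentrate mass) * 100
= (7.07 / 114) * 100
= 0.06201754386 * 100
= 6.2018%


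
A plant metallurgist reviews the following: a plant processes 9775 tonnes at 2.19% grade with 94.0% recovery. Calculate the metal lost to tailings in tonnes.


Total metal in feed:
= 9775 * 2.19 / 100 = 214.0725 tonnes
Metal recovered:
= 214.0725 * 94.0 / 100 = 201.22815 tonnes
Metal lost to tailings:
= 214.0725 - 201.22815
= 12.8444 tonnes

12.8444 tonnes


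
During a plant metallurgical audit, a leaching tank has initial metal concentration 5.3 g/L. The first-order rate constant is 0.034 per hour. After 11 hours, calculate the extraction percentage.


Compute the exponent:
-k * t = -0.034 * 11 = -0.374
Remaining concentration:
C = 5.3 * exp(-0.374)
= 5.3 * 0.6879769118
= 3.646277633 g/L
Extracted = 5.3 - 3.646277633 = 1.653722367 g/L
Extraction % = 1.653722367 / 5.3 * 100
= 31.2023%

31.2023%


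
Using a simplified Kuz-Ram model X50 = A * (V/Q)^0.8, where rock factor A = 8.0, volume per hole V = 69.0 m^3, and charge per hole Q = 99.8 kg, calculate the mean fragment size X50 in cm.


Compute V/Q:
V/Q = 69.0 / 99.8 = 0.6913827655
Raise to the power 0.8:
(V/Q)^0.8 = 0.6913827655^0.8 = 0.7443459669
Multiply by A:
X50 = 8.0 * 0.7443459669
= 5.9548 cm

5.9548 cm


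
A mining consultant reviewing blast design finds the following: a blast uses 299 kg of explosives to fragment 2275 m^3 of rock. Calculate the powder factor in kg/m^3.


0.1314 kg/m^3

Powder factor = explosive mass / rock volume
= 299 / 2275
= 0.1314 kg/m^3


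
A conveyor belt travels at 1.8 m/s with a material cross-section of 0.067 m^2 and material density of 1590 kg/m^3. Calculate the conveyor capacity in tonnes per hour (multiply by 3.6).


Volumetric flow = speed * area
= 1.8 * 0.067 = 0.1206 m^3/s
Mass flow = volumetric * density
= 0.1206 * 1590 = 191.754 kg/s
Convert to t/h: multiply by 3.6
Capacity = 191.754 * 3.6
= 690.3144 t/h

690.3144 t/h


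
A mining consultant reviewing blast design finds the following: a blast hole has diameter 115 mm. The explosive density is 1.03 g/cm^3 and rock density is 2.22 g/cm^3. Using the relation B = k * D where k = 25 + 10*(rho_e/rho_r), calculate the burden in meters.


First, compute k:
rho_e / rho_r = 1.03 / 2.22 = 0.463963964
k = 25 + 10 * 0.463963964 = 29.63963964
Then, compute burden:
B = k * D / 1000 = 29.63963964 * 115 / 1000
= 3408.558559 / 1000
= 3.4086 m

3.4086 m


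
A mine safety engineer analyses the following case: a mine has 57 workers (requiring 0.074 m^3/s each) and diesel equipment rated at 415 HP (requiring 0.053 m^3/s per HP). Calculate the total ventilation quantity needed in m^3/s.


26.213 m^3/s

Airflow for workers:
Q_people = 57 * 0.074 = 4.218 m^3/s
Airflow for diesel equipment:
Q_diesel = 415 * 0.053 = 21.995 m^3/s
Total ventilation:
Q_total = 4.218 + 21.995
= 26.213 m^3/s


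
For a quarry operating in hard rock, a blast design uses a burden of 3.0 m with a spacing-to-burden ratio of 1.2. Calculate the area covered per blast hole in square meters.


10.8 m^2

First, find the spacing:
Spacing = burden * ratio = 3.0 * 1.2
= 3.6 m
Then, calculate the area:
Area = burden * spacing = 3.0 * 3.6
= 10.8 m^2


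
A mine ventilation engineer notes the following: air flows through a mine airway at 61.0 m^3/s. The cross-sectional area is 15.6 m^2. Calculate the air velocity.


Velocity = flow rate / cross-sectional area
= 61.0 / 15.6
= 3.9103 m/s

3.9103 m/s


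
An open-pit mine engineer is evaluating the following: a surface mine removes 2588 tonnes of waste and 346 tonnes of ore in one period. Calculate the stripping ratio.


Stripping ratio = waste tonnage / ore tonnage
= 2588 / 346
= 7.4798

7.4798


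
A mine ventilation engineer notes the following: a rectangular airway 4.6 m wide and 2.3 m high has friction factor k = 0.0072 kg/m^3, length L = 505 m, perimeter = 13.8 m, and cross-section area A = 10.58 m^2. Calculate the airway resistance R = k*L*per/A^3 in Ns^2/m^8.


0.0424 Ns^2/m^8

Compute the numerator:
k * L * per = 0.0072 * 505 * 13.8
= 50.1768
Compute the denominator:
A^3 = 10.58^3 = 1184.287112
Resistance:
R = 50.1768 / 1184.287112
= 0.0424 Ns^2/m^8


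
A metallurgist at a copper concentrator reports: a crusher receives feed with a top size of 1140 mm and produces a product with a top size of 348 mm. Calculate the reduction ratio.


Reduction ratio = feed size / product size
= 1140 / 348
= 3.2759

3.2759


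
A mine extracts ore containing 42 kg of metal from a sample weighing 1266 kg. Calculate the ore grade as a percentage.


3.3175%

Ore grade = (metal mass / ore mass) * 100
= (42 / 1266) * 100
= 0.03317535545 * 100
= 3.3175%


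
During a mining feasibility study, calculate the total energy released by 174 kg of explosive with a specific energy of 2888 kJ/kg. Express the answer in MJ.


Energy = mass * specific_energy / 1000
= 174 * 2888 / 1000
= 502512 / 1000
= 502.512 MJ

502.512 MJ


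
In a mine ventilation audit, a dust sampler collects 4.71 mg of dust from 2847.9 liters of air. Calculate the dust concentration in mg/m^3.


Convert liters to m^3: 1 m^3 = 1000 L
Concentration = mass / volume * 1000
= 4.71 / 2847.9 * 1000
= 0.001653850205 * 1000
= 1.6539 mg/m^3

1.6539 mg/m^3


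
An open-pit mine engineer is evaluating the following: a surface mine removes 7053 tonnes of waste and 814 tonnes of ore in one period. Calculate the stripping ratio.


8.6646

Stripping ratio = waste tonnage / ore tonnage
= 7053 / 814
= 8.6646


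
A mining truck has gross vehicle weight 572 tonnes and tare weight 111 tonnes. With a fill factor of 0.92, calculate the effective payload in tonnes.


424.12 tonnes

Maximum payload = gross - tare
= 572 - 111 = 461 tonnes
Effective payload = max payload * fill factor
= 461 * 0.92
= 424.12 tonnes


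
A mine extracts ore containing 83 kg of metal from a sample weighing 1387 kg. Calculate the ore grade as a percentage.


Ore grade = (metal mass / ore mass) * 100
= (83 / 1387) * 100
= 0.05984138428 * 100
= 5.9841%

5.9841%


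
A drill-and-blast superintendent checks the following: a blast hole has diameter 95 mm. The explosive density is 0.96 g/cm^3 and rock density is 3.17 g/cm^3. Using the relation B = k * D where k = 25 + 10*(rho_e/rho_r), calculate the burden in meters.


First, compute k:
rho_e / rho_r = 0.96 / 3.17 = 0.3028391167
k = 25 + 10 * 0.3028391167 = 28.02839117
Then, compute burden:
B = k * D / 1000 = 28.02839117 * 95 / 1000
= 2662.697161 / 1000
= 2.6627 m

2.6627 m


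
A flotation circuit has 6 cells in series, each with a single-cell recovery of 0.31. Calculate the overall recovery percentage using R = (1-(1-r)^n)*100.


Complement of single-cell recovery:
1 - r = 1 - 0.31 = 0.69
Raise to power n:
(1 - r)^6 = 0.69^6 = 0.1079181631
Overall recovery:
R = (1 - 0.1079181631) * 100
= 89.2082%

89.2082%


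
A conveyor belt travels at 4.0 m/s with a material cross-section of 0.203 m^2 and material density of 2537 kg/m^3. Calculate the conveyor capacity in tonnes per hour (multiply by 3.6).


7416.1584 t/h

Volumetric flow = speed * area
= 4.0 * 0.203 = 0.812 m^3/s
Mass flow = volumetric * density
= 0.812 * 2537 = 2060.044 kg/s
Convert to t/h: multiply by 3.6
Capacity = 2060.044 * 3.6
= 7416.1584 t/h


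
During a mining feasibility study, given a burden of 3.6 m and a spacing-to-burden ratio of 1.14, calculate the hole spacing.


4.104 m

Spacing = burden * ratio
= 3.6 * 1.14
= 4.104 m


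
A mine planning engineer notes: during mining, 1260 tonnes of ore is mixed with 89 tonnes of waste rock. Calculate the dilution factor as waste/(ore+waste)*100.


6.5975%

Total material = ore + waste
= 1260 + 89 = 1349 tonnes
Dilution = waste / total * 100
= 89 / 1349 * 100
= 0.06597479615 * 100
= 6.5975%


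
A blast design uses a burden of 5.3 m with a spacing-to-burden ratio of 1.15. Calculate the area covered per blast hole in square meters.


First, find the spacing:
Spacing = burden * ratio = 5.3 * 1.15
= 6.095 m
Then, calculate the area:
Area = burden * spacing = 5.3 * 6.095
= 32.3035 m^2

32.3035 m^2


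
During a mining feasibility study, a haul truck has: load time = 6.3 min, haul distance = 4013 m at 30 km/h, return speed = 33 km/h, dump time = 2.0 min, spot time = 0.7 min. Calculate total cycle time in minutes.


Convert haul speed to m/min: 30 * 1000/60 = 500 m/min
Haul time = 4013 / 500 = 8.026 min
Convert return speed to m/min: 33 * 1000/60 = 550 m/min
Return time = 4013 / 550 = 7.296363636 min
Total cycle time:
= 6.3 + 8.026 + 2.0 + 7.296363636 + 0.7
= 24.3224 min

24.3224 min


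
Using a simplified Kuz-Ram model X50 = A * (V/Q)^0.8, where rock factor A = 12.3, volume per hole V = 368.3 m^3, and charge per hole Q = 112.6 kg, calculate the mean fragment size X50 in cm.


31.7421 cm

Compute V/Q:
V/Q = 368.3 / 112.6 = 3.270870337
Raise to the power 0.8:
(V/Q)^0.8 = 3.270870337^0.8 = 2.580659241
Multiply by A:
X50 = 12.3 * 2.580659241
= 31.7421 cm


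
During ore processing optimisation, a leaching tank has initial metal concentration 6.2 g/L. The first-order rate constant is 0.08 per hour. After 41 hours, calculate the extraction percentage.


96.2372%

Compute the exponent:
-k * t = -0.08 * 41 = -3.28
Remaining concentration:
C = 6.2 * exp(-3.28)
= 6.2 * 0.03762825681
= 0.2332951922 g/L
Extracted = 6.2 - 0.2332951922 = 5.966704808 g/L
Extraction % = 5.966704808 / 6.2 * 100
= 96.2372%


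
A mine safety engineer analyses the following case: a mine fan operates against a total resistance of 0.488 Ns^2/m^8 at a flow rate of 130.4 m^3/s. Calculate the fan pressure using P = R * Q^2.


8298.0301 Pa

Compute Q^2:
Q^2 = 130.4^2 = 17004.16
Compute pressure:
P = R * Q^2 = 0.488 * 17004.16
= 8298.0301 Pa


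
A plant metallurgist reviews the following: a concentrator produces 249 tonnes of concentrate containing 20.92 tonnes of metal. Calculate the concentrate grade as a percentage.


Grade = (metal in concentrate / concentrate mass) * 100
= (20.92 / 249) * 100
= 0.08401606426 * 100
= 8.4016%

8.4016%


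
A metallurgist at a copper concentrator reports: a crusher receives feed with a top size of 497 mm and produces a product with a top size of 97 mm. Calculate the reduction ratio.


5.1237

Reduction ratio = feed size / product size
= 497 / 97
= 5.1237


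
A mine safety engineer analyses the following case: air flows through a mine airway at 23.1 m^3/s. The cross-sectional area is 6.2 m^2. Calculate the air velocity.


3.7258 m/s

Velocity = flow rate / cross-sectional area
= 23.1 / 6.2
= 3.7258 m/s


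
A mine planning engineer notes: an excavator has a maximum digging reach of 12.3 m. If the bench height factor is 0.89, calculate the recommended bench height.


10.947 m

Bench height = reach * factor
= 12.3 * 0.89
= 10.947 m


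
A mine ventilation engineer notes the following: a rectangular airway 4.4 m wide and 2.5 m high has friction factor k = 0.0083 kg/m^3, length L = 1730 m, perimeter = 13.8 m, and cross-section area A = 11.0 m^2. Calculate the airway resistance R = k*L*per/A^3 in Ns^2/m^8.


Compute the numerator:
k * L * per = 0.0083 * 1730 * 13.8
= 198.1542
Compute the denominator:
A^3 = 11.0^3 = 1331
Resistance:
R = 198.1542 / 1331
= 0.1489 Ns^2/m^8

0.1489 Ns^2/m^8


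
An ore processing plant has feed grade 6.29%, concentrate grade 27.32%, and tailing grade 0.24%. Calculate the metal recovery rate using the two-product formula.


Using the two-product formula:
R = 100 * c * (f - t) / (f * (c - t))
Numerator = 100 * 27.32 * (6.29 - 0.24)
= 100 * 27.32 * 6.05
= 16528.6
Denominator = 6.29 * (27.32 - 0.24)
= 6.29 * 27.08
= 170.3332
R = 16528.6 / 170.3332
= 97.0369%

97.0369%


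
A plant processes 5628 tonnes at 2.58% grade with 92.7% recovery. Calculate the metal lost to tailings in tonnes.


Total metal in feed:
= 5628 * 2.58 / 100 = 145.2024 tonnes
Metal recovered:
= 145.2024 * 92.7 / 100 = 134.6026248 tonnes
Metal lost to tailings:
= 145.2024 - 134.6026248
= 10.5998 tonnes

10.5998 tonnes


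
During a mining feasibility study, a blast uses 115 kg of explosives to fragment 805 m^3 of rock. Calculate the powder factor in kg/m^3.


0.1429 kg/m^3

Powder factor = explosive mass / rock volume
= 115 / 805
= 0.1429 kg/m^3


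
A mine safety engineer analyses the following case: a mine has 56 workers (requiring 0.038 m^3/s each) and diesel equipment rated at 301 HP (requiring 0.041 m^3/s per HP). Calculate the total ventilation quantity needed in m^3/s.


14.469 m^3/s

Airflow for workers:
Q_people = 56 * 0.038 = 2.128 m^3/s
Airflow for diesel equipment:
Q_diesel = 301 * 0.041 = 12.341 m^3/s
Total ventilation:
Q_total = 2.128 + 12.341
= 14.469 m^3/s


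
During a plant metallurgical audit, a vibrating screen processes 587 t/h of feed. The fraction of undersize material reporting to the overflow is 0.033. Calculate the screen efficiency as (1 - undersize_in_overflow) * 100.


96.7%

Screen efficiency = (1 - fraction of undersize in overflow) * 100
= (1 - 0.033) * 100
= 0.967 * 100
= 96.7%


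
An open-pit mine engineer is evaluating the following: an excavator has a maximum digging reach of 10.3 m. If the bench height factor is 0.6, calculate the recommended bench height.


Bench height = reach * factor
= 10.3 * 0.6
= 6.18 m

6.18 m


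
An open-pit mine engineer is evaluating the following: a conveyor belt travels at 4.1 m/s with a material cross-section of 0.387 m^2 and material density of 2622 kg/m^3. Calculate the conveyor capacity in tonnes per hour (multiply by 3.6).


Volumetric flow = speed * area
= 4.1 * 0.387 = 1.5867 m^3/s
Mass flow = volumetric * density
= 1.5867 * 2622 = 4160.3274 kg/s
Convert to t/h: multiply by 3.6
Capacity = 4160.3274 * 3.6
= 14977.1786 t/h

14977.1786 t/h


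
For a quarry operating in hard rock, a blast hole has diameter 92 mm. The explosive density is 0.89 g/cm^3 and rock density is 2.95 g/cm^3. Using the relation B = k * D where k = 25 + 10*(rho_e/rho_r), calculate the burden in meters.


First, compute k:
rho_e / rho_r = 0.89 / 2.95 = 0.3016949153
k = 25 + 10 * 0.3016949153 = 28.01694915
Then, compute burden:
B = k * D / 1000 = 28.01694915 * 92 / 1000
= 2577.559322 / 1000
= 2.5776 m

2.5776 m


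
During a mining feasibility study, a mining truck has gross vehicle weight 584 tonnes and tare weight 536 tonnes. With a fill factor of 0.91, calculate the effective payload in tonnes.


43.68 tonnes

Maximum payload = gross - tare
= 584 - 536 = 48 tonnes
Effective payload = max payload * fill factor
= 48 * 0.91
= 43.68 tonnes


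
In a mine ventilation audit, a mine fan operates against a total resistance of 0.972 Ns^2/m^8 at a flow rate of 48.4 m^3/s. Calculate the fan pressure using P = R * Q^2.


2276.9683 Pa

Compute Q^2:
Q^2 = 48.4^2 = 2342.56
Compute pressure:
P = R * Q^2 = 0.972 * 2342.56
= 2276.9683 Pa


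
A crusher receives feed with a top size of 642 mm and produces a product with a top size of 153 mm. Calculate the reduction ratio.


4.1961

Reduction ratio = feed size / product size
= 642 / 153
= 4.1961


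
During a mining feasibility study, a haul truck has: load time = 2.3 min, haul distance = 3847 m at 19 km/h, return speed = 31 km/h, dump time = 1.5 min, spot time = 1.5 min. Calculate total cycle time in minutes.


24.8942 min

Convert haul speed to m/min: 19 * 1000/60 = 316.6666667 m/min
Haul time = 3847 / 316.6666667 = 12.14842105 min
Convert return speed to m/min: 31 * 1000/60 = 516.6666667 m/min
Return time = 3847 / 516.6666667 = 7.445806452 min
Total cycle time:
= 2.3 + 12.14842105 + 1.5 + 7.445806452 + 1.5
= 24.8942 min


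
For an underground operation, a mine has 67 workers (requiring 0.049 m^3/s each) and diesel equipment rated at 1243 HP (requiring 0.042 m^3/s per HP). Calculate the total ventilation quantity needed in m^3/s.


Airflow for workers:
Q_people = 67 * 0.049 = 3.283 m^3/s
Airflow for diesel equipment:
Q_diesel = 1243 * 0.042 = 52.206 m^3/s
Total ventilation:
Q_total = 3.283 + 52.206
= 55.489 m^3/s

55.489 m^3/s


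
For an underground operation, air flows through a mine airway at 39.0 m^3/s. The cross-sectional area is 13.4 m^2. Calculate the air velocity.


Velocity = flow rate / cross-sectional area
= 39.0 / 13.4
= 2.9104 m/s

2.9104 m/s


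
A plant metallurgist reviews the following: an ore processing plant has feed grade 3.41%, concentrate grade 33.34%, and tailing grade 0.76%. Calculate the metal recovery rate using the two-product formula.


79.5254%

Using the two-product formula:
R = 100 * c * (f - t) / (f * (c - t))
Numerator = 100 * 33.34 * (3.41 - 0.76)
= 100 * 33.34 * 2.65
= 8835.1
Denominator = 3.41 * (33.34 - 0.76)
= 3.41 * 32.58
= 111.0978
R = 8835.1 / 111.0978
= 79.5254%


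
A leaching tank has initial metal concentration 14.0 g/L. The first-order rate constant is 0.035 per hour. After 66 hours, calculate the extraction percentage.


90.0739%

Compute the exponent:
-k * t = -0.035 * 66 = -2.31
Remaining concentration:
C = 14.0 * exp(-2.31)
= 14.0 * 0.09926125156
= 1.389657522 g/L
Extracted = 14.0 - 1.389657522 = 12.61034248 g/L
Extraction % = 12.61034248 / 14.0 * 100
= 90.0739%


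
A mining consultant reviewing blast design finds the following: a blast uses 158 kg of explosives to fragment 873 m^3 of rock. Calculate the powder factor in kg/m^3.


0.181 kg/m^3

Powder factor = explosive mass / rock volume
= 158 / 873
= 0.181 kg/m^3


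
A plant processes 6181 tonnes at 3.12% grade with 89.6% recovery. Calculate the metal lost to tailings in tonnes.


Total metal in feed:
= 6181 * 3.12 / 100 = 192.8472 tonnes
Metal recovered:
= 192.8472 * 89.6 / 100 = 172.7910912 tonnes
Metal lost to tailings:
= 192.8472 - 172.7910912
= 20.0561 tonnes

20.0561 tonnes


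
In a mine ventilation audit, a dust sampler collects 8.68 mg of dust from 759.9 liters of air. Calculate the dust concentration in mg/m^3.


Convert liters to m^3: 1 m^3 = 1000 L
Concentration = mass / volume * 1000
= 8.68 / 759.9 * 1000
= 0.0114225556 * 1000
= 11.4226 mg/m^3

11.4226 mg/m^3


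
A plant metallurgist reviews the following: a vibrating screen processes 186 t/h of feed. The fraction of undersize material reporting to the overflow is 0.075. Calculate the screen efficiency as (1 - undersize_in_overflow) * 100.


Screen efficiency = (1 - fraction of undersize in overflow) * 100
= (1 - 0.075) * 100
= 0.925 * 100
= 92.5%

92.5%


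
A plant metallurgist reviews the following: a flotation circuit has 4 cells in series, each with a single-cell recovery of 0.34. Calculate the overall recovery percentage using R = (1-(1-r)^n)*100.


Complement of single-cell recovery:
1 - r = 1 - 0.34 = 0.66
Raise to power n:
(1 - r)^4 = 0.66^4 = 0.18974736
Overall recovery:
R = (1 - 0.18974736) * 100
= 81.0253%

81.0253%


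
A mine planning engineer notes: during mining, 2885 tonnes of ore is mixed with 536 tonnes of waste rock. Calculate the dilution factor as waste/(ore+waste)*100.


15.6679%

Total material = ore + waste
= 2885 + 536 = 3421 tonnes
Dilution = waste / total * 100
= 536 / 3421 * 100
= 0.1566793335 * 100
= 15.6679%


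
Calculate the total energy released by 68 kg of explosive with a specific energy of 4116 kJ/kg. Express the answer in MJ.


279.888 MJ

Energy = mass * specific_energy / 1000
= 68 * 4116 / 1000
= 279888 / 1000
= 279.888 MJ


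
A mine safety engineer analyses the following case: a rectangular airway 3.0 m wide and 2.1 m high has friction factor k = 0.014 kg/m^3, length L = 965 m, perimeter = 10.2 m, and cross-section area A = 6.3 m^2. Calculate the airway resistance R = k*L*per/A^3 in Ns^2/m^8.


0.5511 Ns^2/m^8

Compute the numerator:
k * L * per = 0.014 * 965 * 10.2
= 137.802
Compute the denominator:
A^3 = 6.3^3 = 250.047
Resistance:
R = 137.802 / 250.047
= 0.5511 Ns^2/m^8


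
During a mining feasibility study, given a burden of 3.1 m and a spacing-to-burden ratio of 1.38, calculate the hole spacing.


4.278 m

Spacing = burden * ratio
= 3.1 * 1.38
= 4.278 m


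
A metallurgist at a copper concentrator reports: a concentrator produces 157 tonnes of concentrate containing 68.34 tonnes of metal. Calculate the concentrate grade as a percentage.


43.5287%

Grade = (metal in concentrate / concentrate mass) * 100
= (68.34 / 157) * 100
= 0.4352866242 * 100
= 43.5287%


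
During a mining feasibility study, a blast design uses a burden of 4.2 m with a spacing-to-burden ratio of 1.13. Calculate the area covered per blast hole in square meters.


First, find the spacing:
Spacing = burden * ratio = 4.2 * 1.13
= 4.746 m
Then, calculate the area:
Area = burden * spacing = 4.2 * 4.746
= 19.9332 m^2

19.9332 m^2


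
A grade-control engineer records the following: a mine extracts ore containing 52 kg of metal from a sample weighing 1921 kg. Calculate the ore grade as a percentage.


2.7069%

Ore grade = (metal mass / ore mass) * 100
= (52 / 1921) * 100
= 0.02706923477 * 100
= 2.7069%


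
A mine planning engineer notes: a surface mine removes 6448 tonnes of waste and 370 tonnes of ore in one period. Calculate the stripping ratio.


17.427

Stripping ratio = waste tonnage / ore tonnage
= 6448 / 370
= 17.427


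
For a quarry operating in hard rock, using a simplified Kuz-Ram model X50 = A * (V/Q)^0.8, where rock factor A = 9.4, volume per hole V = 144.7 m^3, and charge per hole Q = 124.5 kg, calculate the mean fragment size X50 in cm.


Compute V/Q:
V/Q = 144.7 / 124.5 = 1.162248996
Raise to the power 0.8:
(V/Q)^0.8 = 1.162248996^0.8 = 1.127818836
Multiply by A:
X50 = 9.4 * 1.127818836
= 10.6015 cm

10.6015 cm


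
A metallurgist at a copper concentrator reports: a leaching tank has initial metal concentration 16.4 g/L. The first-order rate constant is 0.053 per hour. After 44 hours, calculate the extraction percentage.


90.2899%

Compute the exponent:
-k * t = -0.053 * 44 = -2.332
Remaining concentration:
C = 16.4 * exp(-2.332)
= 16.4 * 0.09710135006
= 1.592462141 g/L
Extracted = 16.4 - 1.592462141 = 14.80753786 g/L
Extraction % = 14.80753786 / 16.4 * 100
= 90.2899%


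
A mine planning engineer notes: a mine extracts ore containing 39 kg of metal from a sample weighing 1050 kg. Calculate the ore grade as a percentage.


3.7143%

Ore grade = (metal mass / ore mass) * 100
= (39 / 1050) * 100
= 0.03714285714 * 100
= 3.7143%


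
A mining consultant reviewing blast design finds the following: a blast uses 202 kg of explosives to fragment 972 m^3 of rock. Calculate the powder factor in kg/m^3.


0.2078 kg/m^3

Powder factor = explosive mass / rock volume
= 202 / 972
= 0.2078 kg/m^3


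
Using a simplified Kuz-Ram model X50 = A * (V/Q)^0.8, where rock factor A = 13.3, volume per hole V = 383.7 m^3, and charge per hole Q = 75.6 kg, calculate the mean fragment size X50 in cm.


Compute V/Q:
V/Q = 383.7 / 75.6 = 5.075396825
Raise to the power 0.8:
(V/Q)^0.8 = 5.075396825^0.8 = 3.667549659
Multiply by A:
X50 = 13.3 * 3.667549659
= 48.7784 cm

48.7784 cm


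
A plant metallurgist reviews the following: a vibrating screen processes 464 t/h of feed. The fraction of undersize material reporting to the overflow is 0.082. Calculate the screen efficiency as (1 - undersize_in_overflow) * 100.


91.8%

Screen efficiency = (1 - fraction of undersize in overflow) * 100
= (1 - 0.082) * 100
= 0.918 * 100
= 91.8%


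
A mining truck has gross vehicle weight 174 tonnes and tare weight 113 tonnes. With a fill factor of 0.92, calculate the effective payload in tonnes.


56.12 tonnes

Maximum payload = gross - tare
= 174 - 113 = 61 tonnes
Effective payload = max payload * fill factor
= 61 * 0.92
= 56.12 tonnes


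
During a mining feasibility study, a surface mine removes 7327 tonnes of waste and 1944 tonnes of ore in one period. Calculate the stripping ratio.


Stripping ratio = waste tonnage / ore tonnage
= 7327 / 1944
= 3.769

3.769


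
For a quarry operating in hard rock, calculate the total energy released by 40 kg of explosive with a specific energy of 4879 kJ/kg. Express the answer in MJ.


Energy = mass * specific_energy / 1000
= 40 * 4879 / 1000
= 195160 / 1000
= 195.16 MJ

195.16 MJ


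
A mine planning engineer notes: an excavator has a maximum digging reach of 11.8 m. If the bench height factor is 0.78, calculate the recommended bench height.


Bench height = reach * factor
= 11.8 * 0.78
= 9.204 m

9.204 m


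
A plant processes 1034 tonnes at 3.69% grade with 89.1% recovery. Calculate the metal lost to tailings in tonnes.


Total metal in feed:
= 1034 * 3.69 / 100 = 38.1546 tonnes
Metal recovered:
= 38.1546 * 89.1 / 100 = 33.9957486 tonnes
Metal lost to tailings:
= 38.1546 - 33.9957486
= 4.1589 tonnes

4.1589 tonnes


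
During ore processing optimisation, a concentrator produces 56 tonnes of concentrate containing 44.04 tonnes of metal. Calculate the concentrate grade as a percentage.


78.6429%

Grade = (metal in concentrate / concentrate mass) * 100
= (44.04 / 56) * 100
= 0.7864285714 * 100
= 78.6429%


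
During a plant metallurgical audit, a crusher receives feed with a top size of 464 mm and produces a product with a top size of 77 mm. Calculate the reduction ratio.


6.026

Reduction ratio = feed size / product size
= 464 / 77
= 6.026


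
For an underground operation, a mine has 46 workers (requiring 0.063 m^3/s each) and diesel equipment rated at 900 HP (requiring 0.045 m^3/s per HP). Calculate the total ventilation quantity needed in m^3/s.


Airflow for workers:
Q_people = 46 * 0.063 = 2.898 m^3/s
Airflow for diesel equipment:
Q_diesel = 900 * 0.045 = 40.5 m^3/s
Total ventilation:
Q_total = 2.898 + 40.5
= 43.398 m^3/s

43.398 m^3/s


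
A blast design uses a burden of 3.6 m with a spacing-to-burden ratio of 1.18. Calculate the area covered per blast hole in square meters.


First, find the spacing:
Spacing = burden * ratio = 3.6 * 1.18
= 4.248 m
Then, calculate the area:
Area = burden * spacing = 3.6 * 4.248
= 15.2928 m^2

15.2928 m^2


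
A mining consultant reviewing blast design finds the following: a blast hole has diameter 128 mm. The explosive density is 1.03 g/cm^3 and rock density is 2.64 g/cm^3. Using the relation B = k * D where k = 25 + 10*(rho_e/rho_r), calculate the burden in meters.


3.6994 m

First, compute k:
rho_e / rho_r = 1.03 / 2.64 = 0.3901515152
k = 25 + 10 * 0.3901515152 = 28.90151515
Then, compute burden:
B = k * D / 1000 = 28.90151515 * 128 / 1000
= 3699.393939 / 1000
= 3.6994 m


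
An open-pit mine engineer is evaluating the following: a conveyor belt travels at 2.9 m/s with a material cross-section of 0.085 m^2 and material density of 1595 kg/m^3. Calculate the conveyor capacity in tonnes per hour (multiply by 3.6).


1415.403 t/h

Volumetric flow = speed * area
= 2.9 * 0.085 = 0.2465 m^3/s
Mass flow = volumetric * density
= 0.2465 * 1595 = 393.1675 kg/s
Convert to t/h: multiply by 3.6
Capacity = 393.1675 * 3.6
= 1415.403 t/h


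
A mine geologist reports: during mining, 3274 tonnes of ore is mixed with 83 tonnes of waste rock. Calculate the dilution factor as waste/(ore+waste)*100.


Total material = ore + waste
= 3274 + 83 = 3357 tonnes
Dilution = waste / total * 100
= 83 / 3357 * 100
= 0.02472445636 * 100
= 2.4724%

2.4724%


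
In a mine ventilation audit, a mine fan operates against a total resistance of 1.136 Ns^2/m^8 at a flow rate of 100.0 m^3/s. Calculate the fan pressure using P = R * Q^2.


11360.0 Pa

Compute Q^2:
Q^2 = 100.0^2 = 10000.0
Compute pressure:
P = R * Q^2 = 1.136 * 10000.0
= 11360.0 Pa


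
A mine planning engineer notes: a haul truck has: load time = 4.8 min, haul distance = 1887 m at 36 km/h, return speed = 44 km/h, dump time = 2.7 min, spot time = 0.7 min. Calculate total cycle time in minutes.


Convert haul speed to m/min: 36 * 1000/60 = 600 m/min
Haul time = 1887 / 600 = 3.145 min
Convert return speed to m/min: 44 * 1000/60 = 733.3333333 m/min
Return time = 1887 / 733.3333333 = 2.573181818 min
Total cycle time:
= 4.8 + 3.145 + 2.7 + 2.573181818 + 0.7
= 13.9182 min

13.9182 min


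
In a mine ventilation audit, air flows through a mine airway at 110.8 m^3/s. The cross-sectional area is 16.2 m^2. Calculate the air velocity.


6.8395 m/s

Velocity = flow rate / cross-sectional area
= 110.8 / 16.2
= 6.8395 m/s


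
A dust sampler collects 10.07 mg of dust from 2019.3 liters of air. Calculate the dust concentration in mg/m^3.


Convert liters to m^3: 1 m^3 = 1000 L
Concentration = mass / volume * 1000
= 10.07 / 2019.3 * 1000
= 0.00498687664 * 1000
= 4.9869 mg/m^3

4.9869 mg/m^3


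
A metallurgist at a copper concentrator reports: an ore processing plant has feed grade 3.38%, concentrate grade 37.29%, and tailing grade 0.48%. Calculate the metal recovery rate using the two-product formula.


86.9176%

Using the two-product formula:
R = 100 * c * (f - t) / (f * (c - t))
Numerator = 100 * 37.29 * (3.38 - 0.48)
= 100 * 37.29 * 2.9
= 10814.1
Denominator = 3.38 * (37.29 - 0.48)
= 3.38 * 36.81
= 124.4178
R = 10814.1 / 124.4178
= 86.9176%


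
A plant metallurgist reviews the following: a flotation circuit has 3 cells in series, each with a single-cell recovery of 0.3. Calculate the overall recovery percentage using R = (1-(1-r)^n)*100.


Complement of single-cell recovery:
1 - r = 1 - 0.3 = 0.7
Raise to power n:
(1 - r)^3 = 0.7^3 = 0.343
Overall recovery:
R = (1 - 0.343) * 100
= 65.7%

65.7%


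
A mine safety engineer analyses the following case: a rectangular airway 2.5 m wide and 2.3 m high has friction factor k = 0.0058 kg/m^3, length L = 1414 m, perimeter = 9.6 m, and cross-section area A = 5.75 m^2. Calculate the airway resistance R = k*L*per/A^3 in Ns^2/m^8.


Compute the numerator:
k * L * per = 0.0058 * 1414 * 9.6
= 78.73152
Compute the denominator:
A^3 = 5.75^3 = 190.109375
Resistance:
R = 78.73152 / 190.109375
= 0.4141 Ns^2/m^8

0.4141 Ns^2/m^8


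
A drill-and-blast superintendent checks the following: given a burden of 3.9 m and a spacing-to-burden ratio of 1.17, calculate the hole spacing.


4.563 m

Spacing = burden * ratio
= 3.9 * 1.17
= 4.563 m


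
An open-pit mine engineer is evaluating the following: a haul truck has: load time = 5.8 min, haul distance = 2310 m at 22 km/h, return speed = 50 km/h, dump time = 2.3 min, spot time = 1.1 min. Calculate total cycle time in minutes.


Convert haul speed to m/min: 22 * 1000/60 = 366.6666667 m/min
Haul time = 2310 / 366.6666667 = 6.3 min
Convert return speed to m/min: 50 * 1000/60 = 833.3333333 m/min
Return time = 2310 / 833.3333333 = 2.772 min
Total cycle time:
= 5.8 + 6.3 + 2.3 + 2.772 + 1.1
= 18.272 min

18.272 min


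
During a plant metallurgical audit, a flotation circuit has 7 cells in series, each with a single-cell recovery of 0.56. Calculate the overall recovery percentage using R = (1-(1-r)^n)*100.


99.6807%

Complement of single-cell recovery:
1 - r = 1 - 0.56 = 0.44
Raise to power n:
(1 - r)^7 = 0.44^7 = 0.003192778097
Overall recovery:
R = (1 - 0.003192778097) * 100
= 99.6807%


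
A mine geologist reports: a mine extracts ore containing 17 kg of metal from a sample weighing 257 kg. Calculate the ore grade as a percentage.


6.6148%

Ore grade = (metal mass / ore mass) * 100
= (17 / 257) * 100
= 0.06614785992 * 100
= 6.6148%


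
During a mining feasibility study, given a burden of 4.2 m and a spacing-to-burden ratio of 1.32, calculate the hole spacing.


5.544 m

Spacing = burden * ratio
= 4.2 * 1.32
= 5.544 m


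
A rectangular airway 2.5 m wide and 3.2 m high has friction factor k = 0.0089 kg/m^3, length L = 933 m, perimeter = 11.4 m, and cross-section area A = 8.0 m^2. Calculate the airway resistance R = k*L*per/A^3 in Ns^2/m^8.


Compute the numerator:
k * L * per = 0.0089 * 933 * 11.4
= 94.66218
Compute the denominator:
A^3 = 8.0^3 = 512
Resistance:
R = 94.66218 / 512
= 0.1849 Ns^2/m^8

0.1849 Ns^2/m^8


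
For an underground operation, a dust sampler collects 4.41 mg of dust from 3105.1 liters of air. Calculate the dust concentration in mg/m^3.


Convert liters to m^3: 1 m^3 = 1000 L
Concentration = mass / volume * 1000
= 4.41 / 3105.1 * 1000
= 0.001420244115 * 1000
= 1.4202 mg/m^3

1.4202 mg/m^3


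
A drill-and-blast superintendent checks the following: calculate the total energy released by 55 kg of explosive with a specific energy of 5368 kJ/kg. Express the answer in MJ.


Energy = mass * specific_energy / 1000
= 55 * 5368 / 1000
= 295240 / 1000
= 295.24 MJ

295.24 MJ


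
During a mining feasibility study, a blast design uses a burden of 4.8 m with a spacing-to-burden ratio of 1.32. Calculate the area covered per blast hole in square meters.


First, find the spacing:
Spacing = burden * ratio = 4.8 * 1.32
= 6.336 m
Then, calculate the area:
Area = burden * spacing = 4.8 * 6.336
= 30.4128 m^2

30.4128 m^2


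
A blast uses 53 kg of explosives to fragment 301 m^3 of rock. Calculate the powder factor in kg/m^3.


0.1761 kg/m^3

Powder factor = explosive mass / rock volume
= 53 / 301
= 0.1761 kg/m^3


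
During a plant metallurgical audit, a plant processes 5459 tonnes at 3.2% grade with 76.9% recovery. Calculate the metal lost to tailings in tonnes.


Total metal in feed:
= 5459 * 3.2 / 100 = 174.688 tonnes
Metal recovered:
= 174.688 * 76.9 / 100 = 134.335072 tonnes
Metal lost to tailings:
= 174.688 - 134.335072
= 40.3529 tonnes

40.3529 tonnes


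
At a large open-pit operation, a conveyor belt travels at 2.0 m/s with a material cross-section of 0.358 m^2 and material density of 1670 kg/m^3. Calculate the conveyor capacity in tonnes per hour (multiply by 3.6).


Volumetric flow = speed * area
= 2.0 * 0.358 = 0.716 m^3/s
Mass flow = volumetric * density
= 0.716 * 1670 = 1195.72 kg/s
Convert to t/h: multiply by 3.6
Capacity = 1195.72 * 3.6
= 4304.592 t/h

4304.592 t/h


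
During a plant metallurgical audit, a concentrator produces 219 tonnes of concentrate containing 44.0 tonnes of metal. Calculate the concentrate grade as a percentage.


20.0913%

Grade = (metal in concentrate / concentrate mass) * 100
= (44.0 / 219) * 100
= 0.200913242 * 100
= 20.0913%


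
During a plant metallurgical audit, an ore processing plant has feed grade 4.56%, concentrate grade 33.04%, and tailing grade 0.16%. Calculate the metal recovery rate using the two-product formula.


Using the two-product formula:
R = 100 * c * (f - t) / (f * (c - t))
Numerator = 100 * 33.04 * (4.56 - 0.16)
= 100 * 33.04 * 4.4
= 14537.6
Denominator = 4.56 * (33.04 - 0.16)
= 4.56 * 32.88
= 149.9328
R = 14537.6 / 149.9328
= 96.9608%

96.9608%


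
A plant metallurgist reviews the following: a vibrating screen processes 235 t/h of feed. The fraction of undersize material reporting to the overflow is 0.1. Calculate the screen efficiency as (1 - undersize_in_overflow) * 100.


90.0%

Screen efficiency = (1 - fraction of undersize in overflow) * 100
= (1 - 0.1) * 100
= 0.9 * 100
= 90.0%


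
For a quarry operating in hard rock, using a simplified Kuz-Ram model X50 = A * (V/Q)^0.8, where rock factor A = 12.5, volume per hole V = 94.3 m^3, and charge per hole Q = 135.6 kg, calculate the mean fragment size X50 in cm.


Compute V/Q:
V/Q = 94.3 / 135.6 = 0.6954277286
Raise to the power 0.8:
(V/Q)^0.8 = 0.6954277286^0.8 = 0.7478277946
Multiply by A:
X50 = 12.5 * 0.7478277946
= 9.3478 cm

9.3478 cm


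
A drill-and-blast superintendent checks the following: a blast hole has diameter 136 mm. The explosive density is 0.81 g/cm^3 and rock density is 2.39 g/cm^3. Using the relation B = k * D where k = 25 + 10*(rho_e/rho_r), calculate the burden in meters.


First, compute k:
rho_e / rho_r = 0.81 / 2.39 = 0.3389121339
k = 25 + 10 * 0.3389121339 = 28.38912134
Then, compute burden:
B = k * D / 1000 = 28.38912134 * 136 / 1000
= 3860.920502 / 1000
= 3.8609 m

3.8609 m


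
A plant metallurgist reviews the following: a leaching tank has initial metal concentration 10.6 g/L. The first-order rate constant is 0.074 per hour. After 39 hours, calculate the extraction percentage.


Compute the exponent:
-k * t = -0.074 * 39 = -2.886
Remaining concentration:
C = 10.6 * exp(-2.886)
= 10.6 * 0.05579896267
= 0.5914690042 g/L
Extracted = 10.6 - 0.5914690042 = 10.008531 g/L
Extraction % = 10.008531 / 10.6 * 100
= 94.4201%

94.4201%


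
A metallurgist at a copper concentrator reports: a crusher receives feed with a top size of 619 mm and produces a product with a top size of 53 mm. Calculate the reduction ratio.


Reduction ratio = feed size / product size
= 619 / 53
= 11.6792

11.6792


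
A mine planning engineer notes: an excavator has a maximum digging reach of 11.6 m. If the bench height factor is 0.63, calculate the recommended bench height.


Bench height = reach * factor
= 11.6 * 0.63
= 7.308 m

7.308 m


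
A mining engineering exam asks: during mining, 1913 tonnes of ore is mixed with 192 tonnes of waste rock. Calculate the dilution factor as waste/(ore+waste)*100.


9.1211%

Total material = ore + waste
= 1913 + 192 = 2105 tonnes
Dilution = waste / total * 100
= 192 / 2105 * 100
= 0.09121140143 * 100
= 9.1211%
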